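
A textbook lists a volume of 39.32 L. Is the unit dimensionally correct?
Yes

volume has SI base units: m^3
L reduces to the same SI base units, so it is a valid unit for volume.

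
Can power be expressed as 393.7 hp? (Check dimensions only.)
Yes

power has SI base units: kg * m^2 / s^3
hp reduces to the same SI base units, so it is a valid unit for power.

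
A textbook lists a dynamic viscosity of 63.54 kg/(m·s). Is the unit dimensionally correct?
Yes

dynamic viscosity has SI base units: kg / (m * s)
kg/(m·s) reduces to the same SI base units, so it is a valid unit for dynamic viscosity.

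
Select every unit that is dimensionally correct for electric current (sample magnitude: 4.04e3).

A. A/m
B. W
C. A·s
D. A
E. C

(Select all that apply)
D

electric current has SI base units: A

Checking each option against A:
  A. A/m: ✗ does not match
  B. W: ✗ does not match
  C. A·s: ✗ does not match
  D. A: ✓ matches
  E. C: ✗ does not match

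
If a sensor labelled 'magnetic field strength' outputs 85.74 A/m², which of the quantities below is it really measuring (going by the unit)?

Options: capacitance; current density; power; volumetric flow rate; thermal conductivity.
current density

magnetic field strength should have units dimensionally equivalent to A / m (e.g. A/m).
The given unit 'A/m²' reduces to A / m^2. Of the listed options, that is the dimensionality of current density.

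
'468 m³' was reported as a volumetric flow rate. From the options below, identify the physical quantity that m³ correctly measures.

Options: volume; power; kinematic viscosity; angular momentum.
volume

volumetric flow rate should have units dimensionally equivalent to m^3 / s (e.g. m³/s).
The given unit 'm³' reduces to m^3. Of the listed options, that is the dimensionality of volume.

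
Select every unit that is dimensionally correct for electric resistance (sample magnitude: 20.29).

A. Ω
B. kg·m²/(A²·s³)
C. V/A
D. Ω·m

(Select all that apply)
A, B, C

electric resistance has SI base units: kg * m^2 / (A^2 * s^3)

Checking each option against kg * m^2 / (A^2 * s^3):
  A. Ω: ✓ matches
  B. kg·m²/(A²·s³): ✓ matches
  C. V/A: ✓ matches
  D. Ω·m: ✗ does not match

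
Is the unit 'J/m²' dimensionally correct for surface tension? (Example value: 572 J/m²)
Yes

surface tension has SI base units: kg / s^2
J/m² reduces to the same SI base units, so it is a valid unit for surface tension.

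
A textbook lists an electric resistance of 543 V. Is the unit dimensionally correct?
No

electric resistance has SI base units: kg * m^2 / (A^2 * s^3)
V does NOT reduce to kg * m^2 / (A^2 * s^3); a valid unit for electric resistance would be e.g. Ω.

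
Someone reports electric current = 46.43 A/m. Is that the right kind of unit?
No

electric current has SI base units: A
A/m does NOT reduce to A; a valid unit for electric current would be e.g. A.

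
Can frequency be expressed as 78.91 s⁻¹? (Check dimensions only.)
Yes

frequency has SI base units: 1 / s
s⁻¹ reduces to the same SI base units, so it is a valid unit for frequency.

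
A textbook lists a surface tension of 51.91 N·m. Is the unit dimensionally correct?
No

surface tension has SI base units: kg / s^2
N·m does NOT reduce to kg / s^2; a valid unit for surface tension would be e.g. N/m.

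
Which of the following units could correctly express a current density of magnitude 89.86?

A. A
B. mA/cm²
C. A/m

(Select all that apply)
B

current density has SI base units: A / m^2

Checking each option against A / m^2:
  A. A: ✗ does not match
  B. mA/cm²: ✓ matches
  C. A/m: ✗ does not match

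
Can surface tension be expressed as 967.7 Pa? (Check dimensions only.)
No

surface tension has SI base units: kg / s^2
Pa does NOT reduce to kg / s^2; a valid unit for surface tension would be e.g. N/m.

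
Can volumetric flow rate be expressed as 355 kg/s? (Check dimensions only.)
No

volumetric flow rate has SI base units: m^3 / s
kg/s does NOT reduce to m^3 / s; a valid unit for volumetric flow rate would be e.g. m³/s.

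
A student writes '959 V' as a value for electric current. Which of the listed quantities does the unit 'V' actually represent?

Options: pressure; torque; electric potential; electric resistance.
electric potential

electric current should have units dimensionally equivalent to A (e.g. A).
The given unit 'V' reduces to kg * m^2 / (A * s^3). Of the listed options, that is the dimensionality of electric potential.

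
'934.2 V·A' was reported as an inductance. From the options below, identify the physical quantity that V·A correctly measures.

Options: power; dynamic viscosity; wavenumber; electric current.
power

inductance should have units dimensionally equivalent to kg * m^2 / (A^2 * s^2) (e.g. H).
The given unit 'V·A' reduces to kg * m^2 / s^3. Of the listed options, that is the dimensionality of power.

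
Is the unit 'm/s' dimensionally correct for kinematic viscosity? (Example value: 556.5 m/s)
No

kinematic viscosity has SI base units: m^2 / s
m/s does NOT reduce to m^2 / s; a valid unit for kinematic viscosity would be e.g. m²/s.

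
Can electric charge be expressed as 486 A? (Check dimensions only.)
No

electric charge has SI base units: A * s
A does NOT reduce to A * s; a valid unit for electric charge would be e.g. C.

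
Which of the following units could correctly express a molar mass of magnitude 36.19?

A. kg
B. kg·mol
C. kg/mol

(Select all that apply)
C

molar mass has SI base units: kg / mol

Checking each option against kg / mol:
  A. kg: ✗ does not match
  B. kg·mol: ✗ does not match
  C. kg/mol: ✓ matches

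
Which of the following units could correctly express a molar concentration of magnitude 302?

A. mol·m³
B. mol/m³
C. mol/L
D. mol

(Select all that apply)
B, C

molar concentration has SI base units: mol / m^3

Checking each option against mol / m^3:
  A. mol·m³: ✗ does not match
  B. mol/m³: ✓ matches
  C. mol/L: ✓ matches
  D. mol: ✗ does not match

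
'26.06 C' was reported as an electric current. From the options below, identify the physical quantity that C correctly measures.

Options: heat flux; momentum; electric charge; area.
electric charge

electric current should have units dimensionally equivalent to A (e.g. A).
The given unit 'C' reduces to A * s. Of the listed options, that is the dimensionality of electric charge.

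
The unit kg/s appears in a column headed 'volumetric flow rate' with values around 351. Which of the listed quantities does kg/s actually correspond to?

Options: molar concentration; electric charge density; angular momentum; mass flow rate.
mass flow rate

volumetric flow rate should have units dimensionally equivalent to m^3 / s (e.g. m³/s).
The given unit 'kg/s' reduces to kg / s. Of the listed options, that is the dimensionality of mass flow rate.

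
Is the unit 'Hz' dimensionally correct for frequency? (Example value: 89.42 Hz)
Yes

frequency has SI base units: 1 / s
Hz reduces to the same SI base units, so it is a valid unit for frequency.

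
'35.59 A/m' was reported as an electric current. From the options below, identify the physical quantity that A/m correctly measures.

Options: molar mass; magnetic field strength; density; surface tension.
magnetic field strength

electric current should have units dimensionally equivalent to A (e.g. A).
The given unit 'A/m' reduces to A / m. Of the listed options, that is the dimensionality of magnetic field strength.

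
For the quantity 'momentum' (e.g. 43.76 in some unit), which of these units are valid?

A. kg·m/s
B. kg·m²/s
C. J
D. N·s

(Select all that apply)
A, D

momentum has SI base units: kg * m / s

Checking each option against kg * m / s:
  A. kg·m/s: ✓ matches
  B. kg·m²/s: ✗ does not match
  C. J: ✗ does not match
  D. N·s: ✓ matches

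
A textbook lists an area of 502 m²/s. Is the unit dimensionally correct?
No

area has SI base units: m^2
m²/s does NOT reduce to m^2; a valid unit for area would be e.g. m².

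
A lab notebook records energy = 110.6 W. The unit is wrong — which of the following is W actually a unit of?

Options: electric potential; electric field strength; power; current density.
power

energy should have units dimensionally equivalent to kg * m^2 / s^2 (e.g. J).
The given unit 'W' reduces to kg * m^2 / s^3. Of the listed options, that is the dimensionality of power.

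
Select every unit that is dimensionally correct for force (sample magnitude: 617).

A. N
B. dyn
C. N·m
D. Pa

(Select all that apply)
A, B

force has SI base units: kg * m / s^2

Checking each option against kg * m / s^2:
  A. N: ✓ matches
  B. dyn: ✓ matches
  C. N·m: ✗ does not match
  D. Pa: ✗ does not match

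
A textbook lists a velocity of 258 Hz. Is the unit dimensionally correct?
No

velocity has SI base units: m / s
Hz does NOT reduce to m / s; a valid unit for velocity would be e.g. m/s.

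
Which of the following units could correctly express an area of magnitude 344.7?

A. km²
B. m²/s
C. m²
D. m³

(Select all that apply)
A, C

area has SI base units: m^2

Checking each option against m^2:
  A. km²: ✓ matches
  B. m²/s: ✗ does not match
  C. m²: ✓ matches
  D. m³: ✗ does not match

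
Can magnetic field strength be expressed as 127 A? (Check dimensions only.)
No

magnetic field strength has SI base units: A / m
A does NOT reduce to A / m; a valid unit for magnetic field strength would be e.g. A/m.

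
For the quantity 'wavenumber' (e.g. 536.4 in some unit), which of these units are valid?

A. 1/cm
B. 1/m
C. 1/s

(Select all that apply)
A, B

wavenumber has SI base units: 1 / m

Checking each option against 1 / m:
  A. 1/cm: ✓ matches
  B. 1/m: ✓ matches
  C. 1/s: ✗ does not match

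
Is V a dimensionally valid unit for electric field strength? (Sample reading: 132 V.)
No

electric field strength has SI base units: kg * m / (A * s^3)
V does NOT reduce to kg * m / (A * s^3); a valid unit for electric field strength would be e.g. V/m.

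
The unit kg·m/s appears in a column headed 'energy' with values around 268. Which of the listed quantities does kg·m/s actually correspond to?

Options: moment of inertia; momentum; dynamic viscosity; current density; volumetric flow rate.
momentum

energy should have units dimensionally equivalent to kg * m^2 / s^2 (e.g. J).
The given unit 'kg·m/s' reduces to kg * m / s. Of the listed options, that is the dimensionality of momentum.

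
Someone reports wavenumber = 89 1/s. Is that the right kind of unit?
No

wavenumber has SI base units: 1 / m
1/s does NOT reduce to 1 / m; a valid unit for wavenumber would be e.g. 1/m.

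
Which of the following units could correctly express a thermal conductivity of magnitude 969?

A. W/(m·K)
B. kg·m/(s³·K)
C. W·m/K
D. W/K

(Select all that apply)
A, B

thermal conductivity has SI base units: kg * m / (s^3 * K)

Checking each option against kg * m / (s^3 * K):
  A. W/(m·K): ✓ matches
  B. kg·m/(s³·K): ✓ matches
  C. W·m/K: ✗ does not match
  D. W/K: ✗ does not match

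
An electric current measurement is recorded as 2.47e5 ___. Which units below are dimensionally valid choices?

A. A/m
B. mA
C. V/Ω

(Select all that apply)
B, C

electric current has SI base units: A

Checking each option against A:
  A. A/m: ✗ does not match
  B. mA: ✓ matches
  C. V/Ω: ✓ matches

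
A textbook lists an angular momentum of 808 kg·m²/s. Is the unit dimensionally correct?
Yes

angular momentum has SI base units: kg * m^2 / s
kg·m²/s reduces to the same SI base units, so it is a valid unit for angular momentum.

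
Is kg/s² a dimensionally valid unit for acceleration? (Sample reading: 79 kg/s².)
No

acceleration has SI base units: m / s^2
kg/s² does NOT reduce to m / s^2; a valid unit for acceleration would be e.g. m/s².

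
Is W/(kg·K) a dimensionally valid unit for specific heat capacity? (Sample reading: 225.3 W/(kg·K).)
No

specific heat capacity has SI base units: m^2 / (s^2 * K)
W/(kg·K) does NOT reduce to m^2 / (s^2 * K); a valid unit for specific heat capacity would be e.g. J/(kg·K).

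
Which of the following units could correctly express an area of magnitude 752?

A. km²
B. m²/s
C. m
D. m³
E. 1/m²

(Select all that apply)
A

area has SI base units: m^2

Checking each option against m^2:
  A. km²: ✓ matches
  B. m²/s: ✗ does not match
  C. m: ✗ does not match
  D. m³: ✗ does not match
  E. 1/m²: ✗ does not match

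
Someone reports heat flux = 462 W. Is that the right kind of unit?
No

heat flux has SI base units: kg / s^3
W does NOT reduce to kg / s^3; a valid unit for heat flux would be e.g. W/m².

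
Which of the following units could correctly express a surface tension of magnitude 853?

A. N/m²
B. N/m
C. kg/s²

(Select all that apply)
B, C

surface tension has SI base units: kg / s^2

Checking each option against kg / s^2:
  A. N/m²: ✗ does not match
  B. N/m: ✓ matches
  C. kg/s²: ✓ matches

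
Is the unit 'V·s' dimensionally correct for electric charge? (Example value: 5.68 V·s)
No

electric charge has SI base units: A * s
V·s does NOT reduce to A * s; a valid unit for electric charge would be e.g. C.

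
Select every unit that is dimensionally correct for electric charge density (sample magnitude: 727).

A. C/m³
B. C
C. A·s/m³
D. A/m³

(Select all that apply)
A, C

electric charge density has SI base units: A * s / m^3

Checking each option against A * s / m^3:
  A. C/m³: ✓ matches
  B. C: ✗ does not match
  C. A·s/m³: ✓ matches
  D. A/m³: ✗ does not match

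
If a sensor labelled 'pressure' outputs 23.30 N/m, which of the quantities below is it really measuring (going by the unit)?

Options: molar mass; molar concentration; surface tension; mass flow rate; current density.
surface tension

pressure should have units dimensionally equivalent to kg / (m * s^2) (e.g. Pa).
The given unit 'N/m' reduces to kg / s^2. Of the listed options, that is the dimensionality of surface tension.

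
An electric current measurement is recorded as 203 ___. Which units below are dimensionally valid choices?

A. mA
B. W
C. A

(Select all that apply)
A, C

electric current has SI base units: A

Checking each option against A:
  A. mA: ✓ matches
  B. W: ✗ does not match
  C. A: ✓ matches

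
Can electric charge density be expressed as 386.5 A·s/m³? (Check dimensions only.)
Yes

electric charge density has SI base units: A * s / m^3
A·s/m³ reduces to the same SI base units, so it is a valid unit for electric charge density.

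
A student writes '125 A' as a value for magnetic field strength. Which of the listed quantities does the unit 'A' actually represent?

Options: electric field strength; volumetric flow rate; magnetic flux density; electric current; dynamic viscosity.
electric current

magnetic field strength should have units dimensionally equivalent to A / m (e.g. A/m).
The given unit 'A' reduces to A. Of the listed options, that is the dimensionality of electric current.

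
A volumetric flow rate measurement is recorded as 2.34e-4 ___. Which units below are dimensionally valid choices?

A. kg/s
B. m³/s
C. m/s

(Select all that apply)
B

volumetric flow rate has SI base units: m^3 / s

Checking each option against m^3 / s:
  A. kg/s: ✗ does not match
  B. m³/s: ✓ matches
  C. m/s: ✗ does not match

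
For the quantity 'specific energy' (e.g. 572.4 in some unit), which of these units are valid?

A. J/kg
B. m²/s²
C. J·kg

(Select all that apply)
A, B

specific energy has SI base units: m^2 / s^2

Checking each option against m^2 / s^2:
  A. J/kg: ✓ matches
  B. m²/s²: ✓ matches
  C. J·kg: ✗ does not match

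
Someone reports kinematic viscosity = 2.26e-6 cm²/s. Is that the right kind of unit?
Yes

kinematic viscosity has SI base units: m^2 / s
cm²/s reduces to the same SI base units, so it is a valid unit for kinematic viscosity.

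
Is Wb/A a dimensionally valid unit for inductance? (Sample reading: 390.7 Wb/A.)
Yes

inductance has SI base units: kg * m^2 / (A^2 * s^2)
Wb/A reduces to the same SI base units, so it is a valid unit for inductance.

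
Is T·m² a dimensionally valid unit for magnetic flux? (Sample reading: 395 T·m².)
Yes

magnetic flux has SI base units: kg * m^2 / (A * s^2)
T·m² reduces to the same SI base units, so it is a valid unit for magnetic flux.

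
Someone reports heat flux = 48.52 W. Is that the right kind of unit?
No

heat flux has SI base units: kg / s^3
W does NOT reduce to kg / s^3; a valid unit for heat flux would be e.g. W/m².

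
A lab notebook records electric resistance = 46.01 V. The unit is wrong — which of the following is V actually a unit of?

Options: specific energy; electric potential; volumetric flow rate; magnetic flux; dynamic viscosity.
electric potential

electric resistance should have units dimensionally equivalent to kg * m^2 / (A^2 * s^3) (e.g. Ω).
The given unit 'V' reduces to kg * m^2 / (A * s^3). Of the listed options, that is the dimensionality of electric potential.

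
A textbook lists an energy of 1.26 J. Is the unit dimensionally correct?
Yes

energy has SI base units: kg * m^2 / s^2
J reduces to the same SI base units, so it is a valid unit for energy.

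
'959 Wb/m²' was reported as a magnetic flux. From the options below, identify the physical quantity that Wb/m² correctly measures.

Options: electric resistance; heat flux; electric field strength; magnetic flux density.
magnetic flux density

magnetic flux should have units dimensionally equivalent to kg * m^2 / (A * s^2) (e.g. Wb).
The given unit 'Wb/m²' reduces to kg / (A * s^2). Of the listed options, that is the dimensionality of magnetic flux density.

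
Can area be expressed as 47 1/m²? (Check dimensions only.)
No

area has SI base units: m^2
1/m² does NOT reduce to m^2; a valid unit for area would be e.g. m².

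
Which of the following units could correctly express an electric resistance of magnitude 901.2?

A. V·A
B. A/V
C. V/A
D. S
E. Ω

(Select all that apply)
C, E

electric resistance has SI base units: kg * m^2 / (A^2 * s^3)

Checking each option against kg * m^2 / (A^2 * s^3):
  A. V·A: ✗ does not match
  B. A/V: ✗ does not match
  C. V/A: ✓ matches
  D. S: ✗ does not match
  E. Ω: ✓ matches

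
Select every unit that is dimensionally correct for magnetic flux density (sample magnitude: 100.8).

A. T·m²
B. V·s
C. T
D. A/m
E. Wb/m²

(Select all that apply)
C, E

magnetic flux density has SI base units: kg / (A * s^2)

Checking each option against kg / (A * s^2):
  A. T·m²: ✗ does not match
  B. V·s: ✗ does not match
  C. T: ✓ matches
  D. A/m: ✗ does not match
  E. Wb/m²: ✓ matches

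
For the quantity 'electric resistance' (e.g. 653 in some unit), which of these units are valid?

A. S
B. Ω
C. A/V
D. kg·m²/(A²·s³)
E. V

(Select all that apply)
B, D

electric resistance has SI base units: kg * m^2 / (A^2 * s^3)

Checking each option against kg * m^2 / (A^2 * s^3):
  A. S: ✗ does not match
  B. Ω: ✓ matches
  C. A/V: ✗ does not match
  D. kg·m²/(A²·s³): ✓ matches
  E. V: ✗ does not match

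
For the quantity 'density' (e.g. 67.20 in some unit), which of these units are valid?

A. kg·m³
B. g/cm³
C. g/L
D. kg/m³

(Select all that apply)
B, C, D

density has SI base units: kg / m^3

Checking each option against kg / m^3:
  A. kg·m³: ✗ does not match
  B. g/cm³: ✓ matches
  C. g/L: ✓ matches
  D. kg/m³: ✓ matches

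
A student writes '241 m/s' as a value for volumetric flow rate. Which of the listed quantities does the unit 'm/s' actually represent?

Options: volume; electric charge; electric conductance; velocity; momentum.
velocity

volumetric flow rate should have units dimensionally equivalent to m^3 / s (e.g. m³/s).
The given unit 'm/s' reduces to m / s. Of the listed options, that is the dimensionality of velocity.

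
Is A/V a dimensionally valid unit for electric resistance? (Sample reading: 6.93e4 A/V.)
No

electric resistance has SI base units: kg * m^2 / (A^2 * s^3)
A/V does NOT reduce to kg * m^2 / (A^2 * s^3); a valid unit for electric resistance would be e.g. Ω.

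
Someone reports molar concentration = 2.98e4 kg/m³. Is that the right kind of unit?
No

molar concentration has SI base units: mol / m^3
kg/m³ does NOT reduce to mol / m^3; a valid unit for molar concentration would be e.g. mol/m³.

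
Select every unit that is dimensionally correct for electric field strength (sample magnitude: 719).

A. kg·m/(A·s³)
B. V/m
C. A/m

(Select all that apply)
A, B

electric field strength has SI base units: kg * m / (A * s^3)

Checking each option against kg * m / (A * s^3):
  A. kg·m/(A·s³): ✓ matches
  B. V/m: ✓ matches
  C. A/m: ✗ does not match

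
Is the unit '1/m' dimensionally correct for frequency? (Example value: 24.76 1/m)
No

frequency has SI base units: 1 / s
1/m does NOT reduce to 1 / s; a valid unit for frequency would be e.g. Hz.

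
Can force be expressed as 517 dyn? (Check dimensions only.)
Yes

force has SI base units: kg * m / s^2
dyn reduces to the same SI base units, so it is a valid unit for force.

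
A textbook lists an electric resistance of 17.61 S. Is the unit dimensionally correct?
No

electric resistance has SI base units: kg * m^2 / (A^2 * s^3)
S does NOT reduce to kg * m^2 / (A^2 * s^3); a valid unit for electric resistance would be e.g. Ω.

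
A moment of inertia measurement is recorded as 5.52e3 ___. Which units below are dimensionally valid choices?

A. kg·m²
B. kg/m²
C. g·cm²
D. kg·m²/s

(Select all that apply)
A, C

moment of inertia has SI base units: kg * m^2

Checking each option against kg * m^2:
  A. kg·m²: ✓ matches
  B. kg/m²: ✗ does not match
  C. g·cm²: ✓ matches
  D. kg·m²/s: ✗ does not match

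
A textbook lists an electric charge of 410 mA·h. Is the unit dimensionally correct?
Yes

electric charge has SI base units: A * s
mA·h reduces to the same SI base units, so it is a valid unit for electric charge.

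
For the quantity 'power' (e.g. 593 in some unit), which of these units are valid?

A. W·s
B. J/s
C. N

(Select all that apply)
B

power has SI base units: kg * m^2 / s^3

Checking each option against kg * m^2 / s^3:
  A. W·s: ✗ does not match
  B. J/s: ✓ matches
  C. N: ✗ does not match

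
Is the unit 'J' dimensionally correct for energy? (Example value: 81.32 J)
Yes

energy has SI base units: kg * m^2 / s^2
J reduces to the same SI base units, so it is a valid unit for energy.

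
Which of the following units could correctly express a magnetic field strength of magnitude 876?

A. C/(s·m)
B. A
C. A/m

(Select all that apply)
A, C

magnetic field strength has SI base units: A / m

Checking each option against A / m:
  A. C/(s·m): ✓ matches
  B. A: ✗ does not match
  C. A/m: ✓ matches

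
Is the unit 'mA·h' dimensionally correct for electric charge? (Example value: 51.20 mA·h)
Yes

electric charge has SI base units: A * s
mA·h reduces to the same SI base units, so it is a valid unit for electric charge.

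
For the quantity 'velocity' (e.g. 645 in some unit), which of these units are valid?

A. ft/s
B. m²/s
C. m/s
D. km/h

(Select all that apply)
A, C, D

velocity has SI base units: m / s

Checking each option against m / s:
  A. ft/s: ✓ matches
  B. m²/s: ✗ does not match
  C. m/s: ✓ matches
  D. km/h: ✓ matches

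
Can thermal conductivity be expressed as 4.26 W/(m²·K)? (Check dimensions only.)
No

thermal conductivity has SI base units: kg * m / (s^3 * K)
W/(m²·K) does NOT reduce to kg * m / (s^3 * K); a valid unit for thermal conductivity would be e.g. W/(m·K).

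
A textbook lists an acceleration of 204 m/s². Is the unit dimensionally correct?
Yes

acceleration has SI base units: m / s^2
m/s² reduces to the same SI base units, so it is a valid unit for acceleration.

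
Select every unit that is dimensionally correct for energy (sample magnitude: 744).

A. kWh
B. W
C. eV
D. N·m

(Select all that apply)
A, C, D

energy has SI base units: kg * m^2 / s^2

Checking each option against kg * m^2 / s^2:
  A. kWh: ✓ matches
  B. W: ✗ does not match
  C. eV: ✓ matches
  D. N·m: ✓ matches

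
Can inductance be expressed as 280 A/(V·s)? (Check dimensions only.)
No

inductance has SI base units: kg * m^2 / (A^2 * s^2)
A/(V·s) does NOT reduce to kg * m^2 / (A^2 * s^2); a valid unit for inductance would be e.g. H.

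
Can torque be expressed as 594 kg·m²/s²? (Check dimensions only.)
Yes

torque has SI base units: kg * m^2 / s^2
kg·m²/s² reduces to the same SI base units, so it is a valid unit for torque.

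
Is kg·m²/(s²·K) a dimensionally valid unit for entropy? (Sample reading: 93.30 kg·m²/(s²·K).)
Yes

entropy has SI base units: kg * m^2 / (s^2 * K)
kg·m²/(s²·K) reduces to the same SI base units, so it is a valid unit for entropy.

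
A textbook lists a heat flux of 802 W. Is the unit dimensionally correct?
No

heat flux has SI base units: kg / s^3
W does NOT reduce to kg / s^3; a valid unit for heat flux would be e.g. W/m².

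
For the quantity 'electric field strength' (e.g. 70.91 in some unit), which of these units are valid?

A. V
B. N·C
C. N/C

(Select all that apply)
C

electric field strength has SI base units: kg * m / (A * s^3)

Checking each option against kg * m / (A * s^3):
  A. V: ✗ does not match
  B. N·C: ✗ does not match
  C. N/C: ✓ matches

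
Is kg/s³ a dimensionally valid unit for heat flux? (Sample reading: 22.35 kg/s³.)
Yes

heat flux has SI base units: kg / s^3
kg/s³ reduces to the same SI base units, so it is a valid unit for heat flux.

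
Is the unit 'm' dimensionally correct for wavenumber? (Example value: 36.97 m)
No

wavenumber has SI base units: 1 / m
m does NOT reduce to 1 / m; a valid unit for wavenumber would be e.g. 1/m.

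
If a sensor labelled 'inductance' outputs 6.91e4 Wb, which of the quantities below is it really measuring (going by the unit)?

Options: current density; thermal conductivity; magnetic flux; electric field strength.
magnetic flux

inductance should have units dimensionally equivalent to kg * m^2 / (A^2 * s^2) (e.g. H).
The given unit 'Wb' reduces to kg * m^2 / (A * s^2). Of the listed options, that is the dimensionality of magnetic flux.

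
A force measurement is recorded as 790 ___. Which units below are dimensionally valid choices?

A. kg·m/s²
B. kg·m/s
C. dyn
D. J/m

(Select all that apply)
A, C, D

force has SI base units: kg * m / s^2

Checking each option against kg * m / s^2:
  A. kg·m/s²: ✓ matches
  B. kg·m/s: ✗ does not match
  C. dyn: ✓ matches
  D. J/m: ✓ matches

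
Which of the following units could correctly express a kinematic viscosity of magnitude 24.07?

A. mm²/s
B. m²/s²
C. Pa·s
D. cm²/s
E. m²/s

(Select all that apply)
A, D, E

kinematic viscosity has SI base units: m^2 / s

Checking each option against m^2 / s:
  A. mm²/s: ✓ matches
  B. m²/s²: ✗ does not match
  C. Pa·s: ✗ does not match
  D. cm²/s: ✓ matches
  E. m²/s: ✓ matches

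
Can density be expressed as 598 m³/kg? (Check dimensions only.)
No

density has SI base units: kg / m^3
m³/kg does NOT reduce to kg / m^3; a valid unit for density would be e.g. kg/m³.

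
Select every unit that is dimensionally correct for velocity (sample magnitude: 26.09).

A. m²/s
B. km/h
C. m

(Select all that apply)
B

velocity has SI base units: m / s

Checking each option against m / s:
  A. m²/s: ✗ does not match
  B. km/h: ✓ matches
  C. m: ✗ does not match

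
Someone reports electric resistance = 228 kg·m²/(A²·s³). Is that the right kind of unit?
Yes

electric resistance has SI base units: kg * m^2 / (A^2 * s^3)
kg·m²/(A²·s³) reduces to the same SI base units, so it is a valid unit for electric resistance.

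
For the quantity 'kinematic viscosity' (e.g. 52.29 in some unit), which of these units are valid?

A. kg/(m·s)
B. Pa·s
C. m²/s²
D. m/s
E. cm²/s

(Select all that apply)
E

kinematic viscosity has SI base units: m^2 / s

Checking each option against m^2 / s:
  A. kg/(m·s): ✗ does not match
  B. Pa·s: ✗ does not match
  C. m²/s²: ✗ does not match
  D. m/s: ✗ does not match
  E. cm²/s: ✓ matches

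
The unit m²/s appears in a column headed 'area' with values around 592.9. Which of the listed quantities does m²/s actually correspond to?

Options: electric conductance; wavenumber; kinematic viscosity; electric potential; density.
kinematic viscosity

area should have units dimensionally equivalent to m^2 (e.g. m²).
The given unit 'm²/s' reduces to m^2 / s. Of the listed options, that is the dimensionality of kinematic viscosity.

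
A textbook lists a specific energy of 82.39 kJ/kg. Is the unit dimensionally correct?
Yes

specific energy has SI base units: m^2 / s^2
kJ/kg reduces to the same SI base units, so it is a valid unit for specific energy.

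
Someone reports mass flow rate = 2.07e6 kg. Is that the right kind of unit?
No

mass flow rate has SI base units: kg / s
kg does NOT reduce to kg / s; a valid unit for mass flow rate would be e.g. kg/s.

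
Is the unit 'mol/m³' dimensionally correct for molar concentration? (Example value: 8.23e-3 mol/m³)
Yes

molar concentration has SI base units: mol / m^3
mol/m³ reduces to the same SI base units, so it is a valid unit for molar concentration.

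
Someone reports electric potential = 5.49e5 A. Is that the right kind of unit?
No

electric potential has SI base units: kg * m^2 / (A * s^3)
A does NOT reduce to kg * m^2 / (A * s^3); a valid unit for electric potential would be e.g. V.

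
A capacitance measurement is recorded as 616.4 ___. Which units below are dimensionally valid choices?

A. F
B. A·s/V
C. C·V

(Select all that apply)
A, B

capacitance has SI base units: A^2 * s^4 / (kg * m^2)

Checking each option against A^2 * s^4 / (kg * m^2):
  A. F: ✓ matches
  B. A·s/V: ✓ matches
  C. C·V: ✗ does not match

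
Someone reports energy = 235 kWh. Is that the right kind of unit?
Yes

energy has SI base units: kg * m^2 / s^2
kWh reduces to the same SI base units, so it is a valid unit for energy.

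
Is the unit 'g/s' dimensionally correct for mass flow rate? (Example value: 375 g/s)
Yes

mass flow rate has SI base units: kg / s
g/s reduces to the same SI base units, so it is a valid unit for mass flow rate.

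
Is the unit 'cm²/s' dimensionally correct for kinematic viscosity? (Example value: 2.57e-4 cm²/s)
Yes

kinematic viscosity has SI base units: m^2 / s
cm²/s reduces to the same SI base units, so it is a valid unit for kinematic viscosity.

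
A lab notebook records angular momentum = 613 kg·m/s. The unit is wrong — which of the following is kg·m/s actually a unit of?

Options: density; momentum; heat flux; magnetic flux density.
momentum

angular momentum should have units dimensionally equivalent to kg * m^2 / s (e.g. kg·m²/s).
The given unit 'kg·m/s' reduces to kg * m / s. Of the listed options, that is the dimensionality of momentum.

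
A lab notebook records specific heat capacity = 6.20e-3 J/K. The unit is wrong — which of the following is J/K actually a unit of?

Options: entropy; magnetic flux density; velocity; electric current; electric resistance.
entropy

specific heat capacity should have units dimensionally equivalent to m^2 / (s^2 * K) (e.g. J/(kg·K)).
The given unit 'J/K' reduces to kg * m^2 / (s^2 * K). Of the listed options, that is the dimensionality of entropy.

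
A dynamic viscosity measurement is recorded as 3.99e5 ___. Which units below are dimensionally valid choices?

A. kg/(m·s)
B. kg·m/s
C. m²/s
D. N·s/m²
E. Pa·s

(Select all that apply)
A, D, E

dynamic viscosity has SI base units: kg / (m * s)

Checking each option against kg / (m * s):
  A. kg/(m·s): ✓ matches
  B. kg·m/s: ✗ does not match
  C. m²/s: ✗ does not match
  D. N·s/m²: ✓ matches
  E. Pa·s: ✓ matches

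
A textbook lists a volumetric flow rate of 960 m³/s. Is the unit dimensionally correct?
Yes

volumetric flow rate has SI base units: m^3 / s
m³/s reduces to the same SI base units, so it is a valid unit for volumetric flow rate.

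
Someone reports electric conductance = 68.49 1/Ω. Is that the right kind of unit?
Yes

electric conductance has SI base units: A^2 * s^3 / (kg * m^2)
1/Ω reduces to the same SI base units, so it is a valid unit for electric conductance.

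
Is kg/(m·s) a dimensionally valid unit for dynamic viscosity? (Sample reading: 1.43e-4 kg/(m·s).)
Yes

dynamic viscosity has SI base units: kg / (m * s)
kg/(m·s) reduces to the same SI base units, so it is a valid unit for dynamic viscosity.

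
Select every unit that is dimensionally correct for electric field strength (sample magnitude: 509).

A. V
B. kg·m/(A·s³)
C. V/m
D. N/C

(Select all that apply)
B, C, D

electric field strength has SI base units: kg * m / (A * s^3)

Checking each option against kg * m / (A * s^3):
  A. V: ✗ does not match
  B. kg·m/(A·s³): ✓ matches
  C. V/m: ✓ matches
  D. N/C: ✓ matches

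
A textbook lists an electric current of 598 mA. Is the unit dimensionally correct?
Yes

electric current has SI base units: A
mA reduces to the same SI base units, so it is a valid unit for electric current.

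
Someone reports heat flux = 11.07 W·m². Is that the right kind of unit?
No

heat flux has SI base units: kg / s^3
W·m² does NOT reduce to kg / s^3; a valid unit for heat flux would be e.g. W/m².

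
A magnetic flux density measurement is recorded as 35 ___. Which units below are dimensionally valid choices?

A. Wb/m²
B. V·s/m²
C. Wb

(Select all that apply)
A, B

magnetic flux density has SI base units: kg / (A * s^2)

Checking each option against kg / (A * s^2):
  A. Wb/m²: ✓ matches
  B. V·s/m²: ✓ matches
  C. Wb: ✗ does not match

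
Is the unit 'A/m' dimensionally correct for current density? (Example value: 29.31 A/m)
No

current density has SI base units: A / m^2
A/m does NOT reduce to A / m^2; a valid unit for current density would be e.g. A/m².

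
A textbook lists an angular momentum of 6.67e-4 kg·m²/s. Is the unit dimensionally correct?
Yes

angular momentum has SI base units: kg * m^2 / s
kg·m²/s reduces to the same SI base units, so it is a valid unit for angular momentum.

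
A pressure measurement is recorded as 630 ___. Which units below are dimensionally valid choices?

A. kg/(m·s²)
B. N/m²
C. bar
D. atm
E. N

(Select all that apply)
A, B, C, D

pressure has SI base units: kg / (m * s^2)

Checking each option against kg / (m * s^2):
  A. kg/(m·s²): ✓ matches
  B. N/m²: ✓ matches
  C. bar: ✓ matches
  D. atm: ✓ matches
  E. N: ✗ does not match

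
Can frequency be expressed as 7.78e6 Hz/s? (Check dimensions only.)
No

frequency has SI base units: 1 / s
Hz/s does NOT reduce to 1 / s; a valid unit for frequency would be e.g. Hz.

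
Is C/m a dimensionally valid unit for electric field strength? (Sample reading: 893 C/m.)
No

electric field strength has SI base units: kg * m / (A * s^3)
C/m does NOT reduce to kg * m / (A * s^3); a valid unit for electric field strength would be e.g. V/m.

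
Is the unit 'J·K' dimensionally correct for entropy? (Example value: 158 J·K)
No

entropy has SI base units: kg * m^2 / (s^2 * K)
J·K does NOT reduce to kg * m^2 / (s^2 * K); a valid unit for entropy would be e.g. J/K.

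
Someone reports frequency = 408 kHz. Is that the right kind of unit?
Yes

frequency has SI base units: 1 / s
kHz reduces to the same SI base units, so it is a valid unit for frequency.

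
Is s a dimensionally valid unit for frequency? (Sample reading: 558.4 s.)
No

frequency has SI base units: 1 / s
s does NOT reduce to 1 / s; a valid unit for frequency would be e.g. Hz.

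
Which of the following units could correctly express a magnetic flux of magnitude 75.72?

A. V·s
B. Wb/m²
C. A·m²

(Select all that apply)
A

magnetic flux has SI base units: kg * m^2 / (A * s^2)

Checking each option against kg * m^2 / (A * s^2):
  A. V·s: ✓ matches
  B. Wb/m²: ✗ does not match
  C. A·m²: ✗ does not match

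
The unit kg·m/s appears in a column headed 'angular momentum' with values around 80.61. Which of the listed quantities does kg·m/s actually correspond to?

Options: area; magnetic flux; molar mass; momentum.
momentum

angular momentum should have units dimensionally equivalent to kg * m^2 / s (e.g. kg·m²/s).
The given unit 'kg·m/s' reduces to kg * m / s. Of the listed options, that is the dimensionality of momentum.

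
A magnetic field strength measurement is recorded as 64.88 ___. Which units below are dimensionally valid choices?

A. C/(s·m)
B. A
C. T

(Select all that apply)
A

magnetic field strength has SI base units: A / m

Checking each option against A / m:
  A. C/(s·m): ✓ matches
  B. A: ✗ does not match
  C. T: ✗ does not match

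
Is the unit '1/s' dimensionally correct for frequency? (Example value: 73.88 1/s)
Yes

frequency has SI base units: 1 / s
1/s reduces to the same SI base units, so it is a valid unit for frequency.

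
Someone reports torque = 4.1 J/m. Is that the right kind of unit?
No

torque has SI base units: kg * m^2 / s^2
J/m does NOT reduce to kg * m^2 / s^2; a valid unit for torque would be e.g. N·m.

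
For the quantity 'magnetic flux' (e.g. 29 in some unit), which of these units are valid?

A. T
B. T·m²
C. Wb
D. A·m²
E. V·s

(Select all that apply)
B, C, E

magnetic flux has SI base units: kg * m^2 / (A * s^2)

Checking each option against kg * m^2 / (A * s^2):
  A. T: ✗ does not match
  B. T·m²: ✓ matches
  C. Wb: ✓ matches
  D. A·m²: ✗ does not match
  E. V·s: ✓ matches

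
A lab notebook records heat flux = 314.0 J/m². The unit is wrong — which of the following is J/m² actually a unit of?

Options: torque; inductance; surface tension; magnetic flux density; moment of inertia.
surface tension

heat flux should have units dimensionally equivalent to kg / s^3 (e.g. W/m²).
The given unit 'J/m²' reduces to kg / s^2. Of the listed options, that is the dimensionality of surface tension.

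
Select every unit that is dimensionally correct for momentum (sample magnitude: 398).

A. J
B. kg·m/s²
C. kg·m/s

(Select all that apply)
C

momentum has SI base units: kg * m / s

Checking each option against kg * m / s:
  A. J: ✗ does not match
  B. kg·m/s²: ✗ does not match
  C. kg·m/s: ✓ matches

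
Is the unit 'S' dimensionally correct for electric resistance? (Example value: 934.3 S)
No

electric resistance has SI base units: kg * m^2 / (A^2 * s^3)
S does NOT reduce to kg * m^2 / (A^2 * s^3); a valid unit for electric resistance would be e.g. Ω.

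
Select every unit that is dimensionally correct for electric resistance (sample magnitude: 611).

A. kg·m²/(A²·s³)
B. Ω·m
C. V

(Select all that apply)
A

electric resistance has SI base units: kg * m^2 / (A^2 * s^3)

Checking each option against kg * m^2 / (A^2 * s^3):
  A. kg·m²/(A²·s³): ✓ matches
  B. Ω·m: ✗ does not match
  C. V: ✗ does not match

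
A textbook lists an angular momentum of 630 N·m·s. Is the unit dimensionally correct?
Yes

angular momentum has SI base units: kg * m^2 / s
N·m·s reduces to the same SI base units, so it is a valid unit for angular momentum.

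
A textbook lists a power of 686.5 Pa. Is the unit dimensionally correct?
No

power has SI base units: kg * m^2 / s^3
Pa does NOT reduce to kg * m^2 / s^3; a valid unit for power would be e.g. W.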